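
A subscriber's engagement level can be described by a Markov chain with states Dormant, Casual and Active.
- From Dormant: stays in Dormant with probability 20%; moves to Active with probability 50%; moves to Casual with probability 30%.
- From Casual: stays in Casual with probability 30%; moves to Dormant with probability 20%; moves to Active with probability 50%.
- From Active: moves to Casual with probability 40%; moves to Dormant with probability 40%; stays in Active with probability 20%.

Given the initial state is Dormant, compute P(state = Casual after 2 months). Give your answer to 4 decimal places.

Sum over the intermediate state after 1 month:
P = P(Dormant→Dormant)·P(Dormant→Casual) + P(Dormant→Casual)·P(Casual→Casual) + P(Dormant→Active)·P(Active→Casual)
  = 0.2×0.3 + 0.3×0.3 + 0.5×0.4
  = 0.0600 + 0.0900 + 0.2000 = 0.3500

0.3500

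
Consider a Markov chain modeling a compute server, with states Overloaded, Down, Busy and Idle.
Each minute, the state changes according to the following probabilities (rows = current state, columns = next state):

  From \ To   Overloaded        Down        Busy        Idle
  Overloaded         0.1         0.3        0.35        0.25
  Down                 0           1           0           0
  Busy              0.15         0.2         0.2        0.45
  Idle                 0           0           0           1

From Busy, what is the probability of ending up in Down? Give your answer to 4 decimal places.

Let h(s) be the probability of absorption at Down starting from transient state s. Then h(Down) = 1 and h(Idle) = 0. By first-step analysis:
h(Overloaded) = 0.1·h(Overloaded) + 0.3·1 + 0.35·h(Busy) + 0.25·0
h(Busy) = 0.15·h(Overloaded) + 0.2·1 + 0.2·h(Busy) + 0.45·0
Solving: h(Overloaded) = 0.4644, h(Busy) = 0.3371.
Starting from Busy, the probability is 0.3371.

0.3371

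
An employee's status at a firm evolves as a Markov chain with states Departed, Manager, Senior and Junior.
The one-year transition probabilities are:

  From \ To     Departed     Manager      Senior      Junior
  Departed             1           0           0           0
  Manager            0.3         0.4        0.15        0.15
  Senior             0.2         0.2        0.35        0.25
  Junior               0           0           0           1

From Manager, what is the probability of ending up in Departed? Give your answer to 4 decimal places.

0.6250

Let h(s) be the probability of absorption at Departed starting from transient state s. Then h(Departed) = 1 and h(Junior) = 0. By first-step analysis:
h(Manager) = 0.3·1 + 0.4·h(Manager) + 0.15·h(Senior) + 0.15·0
h(Senior) = 0.2·1 + 0.2·h(Manager) + 0.35·h(Senior) + 0.25·0
Solving: h(Manager) = 0.6250, h(Senior) = 0.5000.
Starting from Manager, the probability is 0.6250.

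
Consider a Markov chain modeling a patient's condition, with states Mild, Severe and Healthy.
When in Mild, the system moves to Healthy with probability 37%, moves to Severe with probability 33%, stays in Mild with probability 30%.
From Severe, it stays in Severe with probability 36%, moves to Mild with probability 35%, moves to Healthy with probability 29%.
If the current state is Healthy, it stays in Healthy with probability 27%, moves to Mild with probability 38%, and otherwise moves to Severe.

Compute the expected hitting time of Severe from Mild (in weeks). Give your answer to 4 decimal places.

2.9698

Let t(s) be the expected number of weeks to first reach Severe from state s, with t(Severe) = 0. Conditioning on the first week:
t(Mild) = 1 + 0.3·t(Mild) + 0.37·t(Healthy)
t(Healthy) = 1 + 0.38·t(Mild) + 0.27·t(Healthy)
Solving: t(Mild) = 2.9698, t(Healthy) = 2.9158.
Expected weeks from Mild to Severe: 2.9698.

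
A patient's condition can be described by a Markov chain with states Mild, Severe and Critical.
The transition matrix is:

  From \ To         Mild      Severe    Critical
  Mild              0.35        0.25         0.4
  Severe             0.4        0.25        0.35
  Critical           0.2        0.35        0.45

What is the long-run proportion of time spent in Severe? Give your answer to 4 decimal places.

Let the stationary distribution be π with π = πP and π_1 + π_2 + π_3 = 1.
π_1 = 0.35·π_1 + 0.4·π_2 + 0.2·π_3
π_2 = 0.25·π_1 + 0.25·π_2 + 0.35·π_3
Solving with the normalization constraint gives π = (0.3037, 0.2906, 0.4058).
So the stationary probability of Severe is 0.2906.

0.2906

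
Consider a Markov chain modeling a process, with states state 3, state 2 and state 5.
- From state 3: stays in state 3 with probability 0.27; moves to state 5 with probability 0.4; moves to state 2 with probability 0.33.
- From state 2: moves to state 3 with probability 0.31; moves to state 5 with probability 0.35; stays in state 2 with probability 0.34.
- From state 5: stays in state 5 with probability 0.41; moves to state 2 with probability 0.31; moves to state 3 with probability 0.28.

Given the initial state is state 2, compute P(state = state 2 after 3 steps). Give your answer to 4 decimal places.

Propagate the distribution vector 3 steps from state 2.
After 0 steps: (0.0000, 1.0000, 0.0000)
After 1 step: (0.3100, 0.3400, 0.3500)
After 2 steps: (0.2871, 0.3264, 0.3865)
After 3 steps: (0.2869, 0.3255, 0.3875)
P(in state 2 after 3 steps) = 0.3255

0.3255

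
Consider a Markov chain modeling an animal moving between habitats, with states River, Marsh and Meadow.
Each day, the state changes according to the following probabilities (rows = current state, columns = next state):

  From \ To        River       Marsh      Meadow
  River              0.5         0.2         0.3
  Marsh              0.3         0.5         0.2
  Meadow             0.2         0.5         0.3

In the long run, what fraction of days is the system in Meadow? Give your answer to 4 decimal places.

0.2603

Let the stationary distribution be π with π = πP and π_1 + π_2 + π_3 = 1.
π_1 = 0.5·π_1 + 0.3·π_2 + 0.2·π_3
π_2 = 0.2·π_1 + 0.5·π_2 + 0.5·π_3
Solving with the normalization constraint gives π = (0.3425, 0.3973, 0.2603).
So the stationary probability of Meadow is 0.2603.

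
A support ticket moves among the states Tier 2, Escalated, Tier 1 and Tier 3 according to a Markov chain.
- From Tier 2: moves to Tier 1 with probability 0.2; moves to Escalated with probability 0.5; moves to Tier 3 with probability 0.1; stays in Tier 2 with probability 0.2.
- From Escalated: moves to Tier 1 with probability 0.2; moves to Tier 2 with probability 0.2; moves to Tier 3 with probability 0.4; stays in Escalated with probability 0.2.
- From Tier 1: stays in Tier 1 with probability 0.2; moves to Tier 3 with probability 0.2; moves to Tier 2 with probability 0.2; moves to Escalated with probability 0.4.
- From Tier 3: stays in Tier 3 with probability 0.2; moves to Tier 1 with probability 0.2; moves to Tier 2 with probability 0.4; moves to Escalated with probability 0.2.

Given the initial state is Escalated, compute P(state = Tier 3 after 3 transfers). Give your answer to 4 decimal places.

Propagate the distribution vector 3 transfers from Escalated.
After 0 transfers: (0.0000, 1.0000, 0.0000, 0.0000)
After 1 transfer: (0.2000, 0.2000, 0.2000, 0.4000)
After 2 transfers: (0.2800, 0.3000, 0.2000, 0.2200)
After 3 transfers: (0.2440, 0.3240, 0.2000, 0.2320)
P(in Tier 3 after 3 transfers) = 0.2320

0.2320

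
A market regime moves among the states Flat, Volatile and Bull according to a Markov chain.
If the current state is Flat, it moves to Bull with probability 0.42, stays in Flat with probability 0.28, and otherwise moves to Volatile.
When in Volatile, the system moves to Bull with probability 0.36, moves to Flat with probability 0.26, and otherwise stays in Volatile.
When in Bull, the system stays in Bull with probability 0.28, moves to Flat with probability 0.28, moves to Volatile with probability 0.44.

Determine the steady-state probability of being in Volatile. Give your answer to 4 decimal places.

Let the stationary distribution be π with π = πP and π_1 + π_2 + π_3 = 1.
π_1 = 0.28·π_1 + 0.26·π_2 + 0.28·π_3
π_2 = 0.3·π_1 + 0.38·π_2 + 0.44·π_3
Solving with the normalization constraint gives π = (0.2724, 0.3791, 0.3485).
So the stationary probability of Volatile is 0.3791.

0.3791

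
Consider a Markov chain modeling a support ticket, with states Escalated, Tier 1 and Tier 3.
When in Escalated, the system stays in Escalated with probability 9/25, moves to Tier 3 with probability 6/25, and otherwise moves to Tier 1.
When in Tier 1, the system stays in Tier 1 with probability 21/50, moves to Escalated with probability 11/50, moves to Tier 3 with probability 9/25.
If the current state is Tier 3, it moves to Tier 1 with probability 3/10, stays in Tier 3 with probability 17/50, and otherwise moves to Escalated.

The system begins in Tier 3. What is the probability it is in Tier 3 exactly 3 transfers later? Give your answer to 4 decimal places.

0.3156

Propagate the distribution vector 3 transfers from Tier 3.
After 0 transfers: (0.0000, 0.0000, 1.0000)
After 1 transfer: (0.3600, 0.3000, 0.3400)
After 2 transfers: (0.3180, 0.3720, 0.3100)
After 3 transfers: (0.3079, 0.3764, 0.3156)
P(in Tier 3 after 3 transfers) = 0.3156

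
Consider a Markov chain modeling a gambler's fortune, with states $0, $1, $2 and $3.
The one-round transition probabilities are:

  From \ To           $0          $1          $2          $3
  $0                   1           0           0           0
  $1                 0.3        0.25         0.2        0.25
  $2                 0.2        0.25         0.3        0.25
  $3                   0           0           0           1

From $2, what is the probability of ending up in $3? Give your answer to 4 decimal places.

0.5263

Let h(s) be the probability of absorption at $3 starting from transient state s. Then h($3) = 1 and h($0) = 0. By first-step analysis:
h($1) = 0.3·0 + 0.25·h($1) + 0.2·h($2) + 0.25·1
h($2) = 0.2·0 + 0.25·h($1) + 0.3·h($2) + 0.25·1
Solving: h($1) = 0.4737, h($2) = 0.5263.
Starting from $2, the probability is 0.5263.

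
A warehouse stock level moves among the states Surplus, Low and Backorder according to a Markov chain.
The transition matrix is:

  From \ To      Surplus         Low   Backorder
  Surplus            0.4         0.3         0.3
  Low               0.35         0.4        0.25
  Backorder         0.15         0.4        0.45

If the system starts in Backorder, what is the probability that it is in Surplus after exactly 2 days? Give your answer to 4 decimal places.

0.2675

Sum over the intermediate state after 1 day:
P = P(Backorder→Surplus)·P(Surplus→Surplus) + P(Backorder→Low)·P(Low→Surplus) + P(Backorder→Backorder)·P(Backorder→Surplus)
  = 0.15×0.4 + 0.4×0.35 + 0.45×0.15
  = 0.0600 + 0.1400 + 0.0675 = 0.2675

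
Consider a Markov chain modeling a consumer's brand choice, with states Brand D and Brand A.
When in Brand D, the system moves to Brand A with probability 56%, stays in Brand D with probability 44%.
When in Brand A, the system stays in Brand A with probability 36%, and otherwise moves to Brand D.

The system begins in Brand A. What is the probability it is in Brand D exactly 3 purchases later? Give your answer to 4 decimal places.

0.5376

Propagate the distribution vector 3 purchases from Brand A.
After 0 purchases: (0.0000, 1.0000)
After 1 purchase: (0.6400, 0.3600)
After 2 purchases: (0.5120, 0.4880)
After 3 purchases: (0.5376, 0.4624)
P(in Brand D after 3 purchases) = 0.5376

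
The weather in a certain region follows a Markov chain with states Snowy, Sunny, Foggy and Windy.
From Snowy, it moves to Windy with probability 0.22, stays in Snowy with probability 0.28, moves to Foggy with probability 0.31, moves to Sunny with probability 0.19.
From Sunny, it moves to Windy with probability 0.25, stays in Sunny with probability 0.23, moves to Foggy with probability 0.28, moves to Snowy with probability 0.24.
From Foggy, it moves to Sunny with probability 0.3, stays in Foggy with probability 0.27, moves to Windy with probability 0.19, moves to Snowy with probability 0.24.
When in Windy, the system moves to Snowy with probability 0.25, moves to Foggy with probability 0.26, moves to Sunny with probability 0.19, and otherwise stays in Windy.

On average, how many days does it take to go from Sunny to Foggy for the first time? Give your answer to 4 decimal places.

Let t(s) be the expected number of days to first reach Foggy from state s, with t(Foggy) = 0. Conditioning on the first day:
t(Snowy) = 1 + 0.28·t(Snowy) + 0.19·t(Sunny) + 0.22·t(Windy)
t(Sunny) = 1 + 0.24·t(Snowy) + 0.23·t(Sunny) + 0.25·t(Windy)
t(Windy) = 1 + 0.25·t(Snowy) + 0.19·t(Sunny) + 0.3·t(Windy)
Solving: t(Snowy) = 3.4272, t(Sunny) = 3.5401, t(Windy) = 3.6135.
Expected days from Sunny to Foggy: 3.5401.

3.5401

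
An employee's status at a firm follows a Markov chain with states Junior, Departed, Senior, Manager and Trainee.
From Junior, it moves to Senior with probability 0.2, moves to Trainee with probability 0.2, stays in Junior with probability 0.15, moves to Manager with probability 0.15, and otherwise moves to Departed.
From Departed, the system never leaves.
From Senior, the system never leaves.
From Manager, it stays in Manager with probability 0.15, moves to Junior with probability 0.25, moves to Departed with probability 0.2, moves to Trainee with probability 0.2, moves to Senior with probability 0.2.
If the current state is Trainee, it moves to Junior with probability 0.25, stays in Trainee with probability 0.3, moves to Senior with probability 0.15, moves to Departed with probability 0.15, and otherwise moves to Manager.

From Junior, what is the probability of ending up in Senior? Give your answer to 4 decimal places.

Let h(s) be the probability of absorption at Senior starting from transient state s. Then h(Senior) = 1 and h(Departed) = 0. By first-step analysis:
h(Junior) = 0.15·h(Junior) + 0.3·0 + 0.2·1 + 0.15·h(Manager) + 0.2·h(Trainee)
h(Manager) = 0.25·h(Junior) + 0.2·0 + 0.2·1 + 0.15·h(Manager) + 0.2·h(Trainee)
h(Trainee) = 0.25·h(Junior) + 0.15·0 + 0.15·1 + 0.15·h(Manager) + 0.3·h(Trainee)
Solving: h(Junior) = 0.4288, h(Manager) = 0.4716, h(Trainee) = 0.4685.
Starting from Junior, the probability is 0.4288.

0.4288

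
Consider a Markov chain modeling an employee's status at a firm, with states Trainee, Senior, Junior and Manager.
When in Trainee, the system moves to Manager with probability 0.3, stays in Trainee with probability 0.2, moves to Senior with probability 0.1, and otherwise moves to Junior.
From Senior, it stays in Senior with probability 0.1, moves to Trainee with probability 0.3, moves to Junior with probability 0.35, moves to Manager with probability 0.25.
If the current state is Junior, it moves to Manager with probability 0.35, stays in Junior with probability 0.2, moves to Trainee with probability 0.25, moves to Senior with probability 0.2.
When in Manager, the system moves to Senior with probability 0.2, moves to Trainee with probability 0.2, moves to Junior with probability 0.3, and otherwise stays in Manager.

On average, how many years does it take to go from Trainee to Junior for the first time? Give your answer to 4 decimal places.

Let t(s) be the expected number of years to first reach Junior from state s, with t(Junior) = 0. Conditioning on the first year:
t(Trainee) = 1 + 0.2·t(Trainee) + 0.1·t(Senior) + 0.3·t(Manager)
t(Senior) = 1 + 0.3·t(Trainee) + 0.1·t(Senior) + 0.25·t(Manager)
t(Manager) = 1 + 0.2·t(Trainee) + 0.2·t(Senior) + 0.3·t(Manager)
Solving: t(Trainee) = 2.7459, t(Senior) = 2.8689, t(Manager) = 3.0328.
Expected years from Trainee to Junior: 2.7459.

2.7459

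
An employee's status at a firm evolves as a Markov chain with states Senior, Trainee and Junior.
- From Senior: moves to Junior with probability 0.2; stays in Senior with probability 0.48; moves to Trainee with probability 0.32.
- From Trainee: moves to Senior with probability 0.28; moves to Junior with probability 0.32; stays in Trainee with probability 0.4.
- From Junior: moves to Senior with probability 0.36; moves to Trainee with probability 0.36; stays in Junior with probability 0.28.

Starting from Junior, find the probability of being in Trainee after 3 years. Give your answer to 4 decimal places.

0.3594

Propagate the distribution vector 3 years from Junior.
After 0 years: (0.0000, 0.0000, 1.0000)
After 1 year: (0.3600, 0.3600, 0.2800)
After 2 years: (0.3744, 0.3600, 0.2656)
After 3 years: (0.3761, 0.3594, 0.2644)
P(in Trainee after 3 years) = 0.3594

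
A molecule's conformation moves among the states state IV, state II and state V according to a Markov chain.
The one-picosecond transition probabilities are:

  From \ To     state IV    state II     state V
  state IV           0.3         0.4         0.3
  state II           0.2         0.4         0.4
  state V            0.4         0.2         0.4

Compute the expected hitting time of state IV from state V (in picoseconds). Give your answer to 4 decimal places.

2.8571

Let t(s) be the expected number of picoseconds to first reach state IV from state s, with t(state IV) = 0. Conditioning on the first picosecond:
t(state II) = 1 + 0.4·t(state II) + 0.4·t(state V)
t(state V) = 1 + 0.2·t(state II) + 0.4·t(state V)
Solving: t(state II) = 3.5714, t(state V) = 2.8571.
Expected picoseconds from state V to state IV: 2.8571.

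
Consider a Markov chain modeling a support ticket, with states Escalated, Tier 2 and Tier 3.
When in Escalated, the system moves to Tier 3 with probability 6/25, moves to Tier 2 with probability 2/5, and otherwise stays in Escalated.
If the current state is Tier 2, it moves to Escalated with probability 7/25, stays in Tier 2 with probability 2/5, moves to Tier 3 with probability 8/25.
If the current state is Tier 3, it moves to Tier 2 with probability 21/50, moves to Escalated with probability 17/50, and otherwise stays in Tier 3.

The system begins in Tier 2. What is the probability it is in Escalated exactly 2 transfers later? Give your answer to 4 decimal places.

Sum over the intermediate state after 1 transfer:
P = P(Tier 2→Escalated)·P(Escalated→Escalated) + P(Tier 2→Tier 2)·P(Tier 2→Escalated) + P(Tier 2→Tier 3)·P(Tier 3→Escalated)
  = 0.28×0.36 + 0.4×0.28 + 0.32×0.34
  = 0.1008 + 0.1120 + 0.1088 = 0.3216

0.3216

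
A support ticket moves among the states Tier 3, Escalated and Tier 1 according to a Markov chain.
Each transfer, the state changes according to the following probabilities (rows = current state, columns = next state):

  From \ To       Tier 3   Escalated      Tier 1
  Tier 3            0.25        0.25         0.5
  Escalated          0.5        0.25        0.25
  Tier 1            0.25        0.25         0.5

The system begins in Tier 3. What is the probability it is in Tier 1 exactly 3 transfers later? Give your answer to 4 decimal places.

0.4375

Propagate the distribution vector 3 transfers from Tier 3.
After 0 transfers: (1.0000, 0.0000, 0.0000)
After 1 transfer: (0.2500, 0.2500, 0.5000)
After 2 transfers: (0.3125, 0.2500, 0.4375)
After 3 transfers: (0.3125, 0.2500, 0.4375)
P(in Tier 1 after 3 transfers) = 0.4375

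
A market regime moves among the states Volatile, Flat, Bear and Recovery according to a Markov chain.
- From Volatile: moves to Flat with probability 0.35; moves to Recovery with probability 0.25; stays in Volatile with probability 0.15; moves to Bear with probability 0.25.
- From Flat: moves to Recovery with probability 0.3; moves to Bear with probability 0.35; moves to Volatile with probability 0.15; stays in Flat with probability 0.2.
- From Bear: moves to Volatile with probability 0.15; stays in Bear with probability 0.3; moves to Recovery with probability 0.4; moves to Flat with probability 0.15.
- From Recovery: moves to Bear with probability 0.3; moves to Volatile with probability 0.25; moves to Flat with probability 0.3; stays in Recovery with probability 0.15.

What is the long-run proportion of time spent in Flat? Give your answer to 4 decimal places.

Let the stationary distribution be π with π = πP and π_1 + π_2 + π_3 + π_4 = 1.
π_1 = 0.15·π_1 + 0.15·π_2 + 0.15·π_3 + 0.25·π_4
π_2 = 0.35·π_1 + 0.2·π_2 + 0.15·π_3 + 0.3·π_4
π_3 = 0.25·π_1 + 0.35·π_2 + 0.3·π_3 + 0.3·π_4
Solving with the normalization constraint gives π = (0.1779, 0.2395, 0.3031, 0.2795).
So the stationary probability of Flat is 0.2395.

0.2395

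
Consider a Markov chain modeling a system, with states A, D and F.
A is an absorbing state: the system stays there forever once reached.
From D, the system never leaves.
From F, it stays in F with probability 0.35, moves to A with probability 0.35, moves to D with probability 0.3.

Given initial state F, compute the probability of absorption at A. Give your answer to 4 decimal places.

Let h(s) be the probability of absorption at A starting from transient state s. Then h(A) = 1 and h(D) = 0. By first-step analysis:
h(F) = 0.35·1 + 0.3·0 + 0.35·h(F)
Solving: h(F) = 0.5385.
Starting from F, the probability is 0.5385.

0.5385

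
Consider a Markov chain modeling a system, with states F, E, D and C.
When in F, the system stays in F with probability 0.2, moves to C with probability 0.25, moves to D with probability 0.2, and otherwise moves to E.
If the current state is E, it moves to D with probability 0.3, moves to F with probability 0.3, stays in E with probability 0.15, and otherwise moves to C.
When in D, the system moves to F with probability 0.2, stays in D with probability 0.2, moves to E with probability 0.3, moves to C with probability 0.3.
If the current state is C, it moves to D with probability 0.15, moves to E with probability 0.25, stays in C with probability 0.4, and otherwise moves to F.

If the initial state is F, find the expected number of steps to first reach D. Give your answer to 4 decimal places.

Let t(s) be the expected number of steps to first reach D from state s, with t(D) = 0. Conditioning on the first step:
t(F) = 1 + 0.2·t(F) + 0.35·t(E) + 0.25·t(C)
t(E) = 1 + 0.3·t(F) + 0.15·t(E) + 0.25·t(C)
t(C) = 1 + 0.2·t(F) + 0.25·t(E) + 0.4·t(C)
Solving: t(F) = 4.7168, t(E) = 4.3237, t(C) = 5.0405.
Expected steps from F to D: 4.7168.

4.7168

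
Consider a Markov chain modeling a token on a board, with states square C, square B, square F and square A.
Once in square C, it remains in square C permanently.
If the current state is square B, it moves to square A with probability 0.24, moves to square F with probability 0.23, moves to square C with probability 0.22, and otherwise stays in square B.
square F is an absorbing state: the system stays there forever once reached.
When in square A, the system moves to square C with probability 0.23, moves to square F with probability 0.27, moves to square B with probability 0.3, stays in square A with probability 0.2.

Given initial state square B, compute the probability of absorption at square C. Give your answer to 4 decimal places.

Let h(s) be the probability of absorption at square C starting from transient state s. Then h(square C) = 1 and h(square F) = 0. By first-step analysis:
h(square B) = 0.22·1 + 0.31·h(square B) + 0.23·0 + 0.24·h(square A)
h(square A) = 0.23·1 + 0.3·h(square B) + 0.27·0 + 0.2·h(square A)
Solving: h(square B) = 0.4817, h(square A) = 0.4681.
Starting from square B, the probability is 0.4817.

0.4817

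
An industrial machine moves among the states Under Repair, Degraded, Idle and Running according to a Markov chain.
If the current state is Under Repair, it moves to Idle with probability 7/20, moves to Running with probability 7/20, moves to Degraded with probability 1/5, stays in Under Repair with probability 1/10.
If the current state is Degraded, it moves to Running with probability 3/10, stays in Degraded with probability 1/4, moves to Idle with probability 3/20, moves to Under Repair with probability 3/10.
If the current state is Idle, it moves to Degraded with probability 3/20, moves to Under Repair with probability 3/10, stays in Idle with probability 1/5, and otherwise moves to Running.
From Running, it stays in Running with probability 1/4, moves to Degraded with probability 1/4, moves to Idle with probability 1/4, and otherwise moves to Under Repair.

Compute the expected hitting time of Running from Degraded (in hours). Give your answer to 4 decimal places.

3.0957

Let t(s) be the expected number of hours to first reach Running from state s, with t(Running) = 0. Conditioning on the first hour:
t(Under Repair) = 1 + 0.1·t(Under Repair) + 0.2·t(Degraded) + 0.35·t(Idle)
t(Degraded) = 1 + 0.3·t(Under Repair) + 0.25·t(Degraded) + 0.15·t(Idle)
t(Idle) = 1 + 0.3·t(Under Repair) + 0.15·t(Degraded) + 0.2·t(Idle)
Solving: t(Under Repair) = 2.9396, t(Degraded) = 3.0957, t(Idle) = 2.9328.
Expected hours from Degraded to Running: 3.0957.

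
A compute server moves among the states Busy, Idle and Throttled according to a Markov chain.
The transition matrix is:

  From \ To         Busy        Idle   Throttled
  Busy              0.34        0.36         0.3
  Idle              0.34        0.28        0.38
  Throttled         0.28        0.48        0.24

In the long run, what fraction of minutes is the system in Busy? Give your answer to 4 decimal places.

0.3214

Let the stationary distribution be π with π = πP and π_1 + π_2 + π_3 = 1.
π_1 = 0.34·π_1 + 0.34·π_2 + 0.28·π_3
π_2 = 0.36·π_1 + 0.28·π_2 + 0.48·π_3
Solving with the normalization constraint gives π = (0.3214, 0.3679, 0.3108).
So the stationary probability of Busy is 0.3214.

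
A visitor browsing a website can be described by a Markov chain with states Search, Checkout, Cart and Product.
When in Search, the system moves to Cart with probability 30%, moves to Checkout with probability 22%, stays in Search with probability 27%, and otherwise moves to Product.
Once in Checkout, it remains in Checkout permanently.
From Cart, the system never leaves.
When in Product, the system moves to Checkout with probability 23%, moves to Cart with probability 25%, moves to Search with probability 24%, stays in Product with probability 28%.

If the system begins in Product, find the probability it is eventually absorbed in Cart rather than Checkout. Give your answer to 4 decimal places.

Let h(s) be the probability of absorption at Cart starting from transient state s. Then h(Cart) = 1 and h(Checkout) = 0. By first-step analysis:
h(Search) = 0.27·h(Search) + 0.22·0 + 0.3·1 + 0.21·h(Product)
h(Product) = 0.24·h(Search) + 0.23·0 + 0.25·1 + 0.28·h(Product)
Solving: h(Search) = 0.5650, h(Product) = 0.5356.
Starting from Product, the probability is 0.5356.

0.5356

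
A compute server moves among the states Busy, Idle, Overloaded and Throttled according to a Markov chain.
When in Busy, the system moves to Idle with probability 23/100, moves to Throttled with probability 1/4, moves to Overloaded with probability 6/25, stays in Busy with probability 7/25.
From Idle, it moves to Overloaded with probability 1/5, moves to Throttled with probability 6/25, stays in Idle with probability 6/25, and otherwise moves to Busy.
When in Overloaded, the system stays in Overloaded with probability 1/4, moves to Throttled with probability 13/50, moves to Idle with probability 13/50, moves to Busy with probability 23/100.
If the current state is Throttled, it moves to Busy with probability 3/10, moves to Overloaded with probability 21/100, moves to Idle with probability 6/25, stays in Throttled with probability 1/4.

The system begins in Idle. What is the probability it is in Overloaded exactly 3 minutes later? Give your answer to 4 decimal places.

0.2251

Propagate the distribution vector 3 minutes from Idle.
After 0 minutes: (0.0000, 1.0000, 0.0000, 0.0000)
After 1 minute: (0.3200, 0.2400, 0.2000, 0.2400)
After 2 minutes: (0.2844, 0.2408, 0.2252, 0.2496)
After 3 minutes: (0.2834, 0.2417, 0.2251, 0.2498)
P(in Overloaded after 3 minutes) = 0.2251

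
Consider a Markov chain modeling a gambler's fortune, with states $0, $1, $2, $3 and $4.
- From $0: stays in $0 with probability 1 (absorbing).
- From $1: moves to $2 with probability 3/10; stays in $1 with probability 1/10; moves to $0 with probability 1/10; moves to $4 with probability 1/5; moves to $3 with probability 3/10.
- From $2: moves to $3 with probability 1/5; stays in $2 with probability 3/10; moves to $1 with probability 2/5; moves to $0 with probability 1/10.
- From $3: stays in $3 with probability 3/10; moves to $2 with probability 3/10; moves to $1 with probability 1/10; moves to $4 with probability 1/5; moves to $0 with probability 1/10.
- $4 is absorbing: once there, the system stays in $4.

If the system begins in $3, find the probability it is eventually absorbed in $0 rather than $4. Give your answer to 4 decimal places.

Let h(s) be the probability of absorption at $0 starting from transient state s. Then h($0) = 1 and h($4) = 0. By first-step analysis:
h($1) = 0.1·1 + 0.1·h($1) + 0.3·h($2) + 0.3·h($3) + 0.2·0
h($2) = 0.1·1 + 0.4·h($1) + 0.3·h($2) + 0.2·h($3)
h($3) = 0.1·1 + 0.1·h($1) + 0.3·h($2) + 0.3·h($3) + 0.2·0
Solving: h($1) = 0.4167, h($2) = 0.5000, h($3) = 0.4167.
Starting from $3, the probability is 0.4167.

0.4167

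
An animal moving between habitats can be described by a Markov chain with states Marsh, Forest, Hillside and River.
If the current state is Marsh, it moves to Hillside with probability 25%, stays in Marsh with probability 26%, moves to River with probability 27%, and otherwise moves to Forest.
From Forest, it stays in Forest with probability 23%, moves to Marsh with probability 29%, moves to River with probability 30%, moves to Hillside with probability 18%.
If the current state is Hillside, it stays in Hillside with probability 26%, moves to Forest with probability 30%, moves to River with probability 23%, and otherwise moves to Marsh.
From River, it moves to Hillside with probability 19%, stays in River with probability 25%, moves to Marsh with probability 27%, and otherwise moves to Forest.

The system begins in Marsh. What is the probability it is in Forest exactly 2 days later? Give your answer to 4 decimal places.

Propagate the distribution vector 2 days from Marsh.
After 0 days: (1.0000, 0.0000, 0.0000, 0.0000)
After 1 day: (0.2600, 0.2200, 0.2500, 0.2700)
After 2 days: (0.2568, 0.2611, 0.2209, 0.2612)
P(in Forest after 2 days) = 0.2611

0.2611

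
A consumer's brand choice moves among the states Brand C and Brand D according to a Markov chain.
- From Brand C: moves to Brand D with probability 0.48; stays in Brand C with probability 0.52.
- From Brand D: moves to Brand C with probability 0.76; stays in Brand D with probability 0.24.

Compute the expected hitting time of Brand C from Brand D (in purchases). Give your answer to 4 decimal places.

Let t(s) be the expected number of purchases to first reach Brand C from state s, with t(Brand C) = 0. Conditioning on the first purchase:
t(Brand D) = 1 + 0.24·t(Brand D)
Solving: t(Brand D) = 1.3158.
Expected purchases from Brand D to Brand C: 1.3158.

1.3158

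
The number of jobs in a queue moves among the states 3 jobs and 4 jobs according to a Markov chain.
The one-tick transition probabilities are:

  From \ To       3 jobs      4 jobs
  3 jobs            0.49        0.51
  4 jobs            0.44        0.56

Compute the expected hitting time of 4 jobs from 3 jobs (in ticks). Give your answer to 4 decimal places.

Let t(s) be the expected number of ticks to first reach 4 jobs from state s, with t(4 jobs) = 0. Conditioning on the first tick:
t(3 jobs) = 1 + 0.49·t(3 jobs)
Solving: t(3 jobs) = 1.9608.
Expected ticks from 3 jobs to 4 jobs: 1.9608.

1.9608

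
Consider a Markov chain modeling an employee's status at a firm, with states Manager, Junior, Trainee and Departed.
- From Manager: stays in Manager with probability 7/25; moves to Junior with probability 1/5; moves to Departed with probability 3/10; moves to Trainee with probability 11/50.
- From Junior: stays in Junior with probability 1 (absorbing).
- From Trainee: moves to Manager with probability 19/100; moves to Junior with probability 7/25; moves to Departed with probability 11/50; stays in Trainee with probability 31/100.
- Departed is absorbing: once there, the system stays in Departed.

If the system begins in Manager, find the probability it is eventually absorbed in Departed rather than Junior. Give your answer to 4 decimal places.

Let h(s) be the probability of absorption at Departed starting from transient state s. Then h(Departed) = 1 and h(Junior) = 0. By first-step analysis:
h(Manager) = 0.28·h(Manager) + 0.2·0 + 0.22·h(Trainee) + 0.3·1
h(Trainee) = 0.19·h(Manager) + 0.28·0 + 0.31·h(Trainee) + 0.22·1
Solving: h(Manager) = 0.5613, h(Trainee) = 0.4734.
Starting from Manager, the probability is 0.5613.

0.5613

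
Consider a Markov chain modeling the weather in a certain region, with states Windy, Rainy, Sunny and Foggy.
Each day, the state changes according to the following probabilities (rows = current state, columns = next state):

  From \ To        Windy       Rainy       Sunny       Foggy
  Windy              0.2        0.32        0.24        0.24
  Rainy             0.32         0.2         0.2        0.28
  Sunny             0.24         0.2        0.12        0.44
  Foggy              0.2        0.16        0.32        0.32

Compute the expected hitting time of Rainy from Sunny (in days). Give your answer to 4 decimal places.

4.7193

Let t(s) be the expected number of days to first reach Rainy from state s, with t(Rainy) = 0. Conditioning on the first day:
t(Windy) = 1 + 0.2·t(Windy) + 0.24·t(Sunny) + 0.24·t(Foggy)
t(Sunny) = 1 + 0.24·t(Windy) + 0.12·t(Sunny) + 0.44·t(Foggy)
t(Foggy) = 1 + 0.2·t(Windy) + 0.32·t(Sunny) + 0.32·t(Foggy)
Solving: t(Windy) = 4.1384, t(Sunny) = 4.7193, t(Foggy) = 4.9086.
Expected days from Sunny to Rainy: 4.7193.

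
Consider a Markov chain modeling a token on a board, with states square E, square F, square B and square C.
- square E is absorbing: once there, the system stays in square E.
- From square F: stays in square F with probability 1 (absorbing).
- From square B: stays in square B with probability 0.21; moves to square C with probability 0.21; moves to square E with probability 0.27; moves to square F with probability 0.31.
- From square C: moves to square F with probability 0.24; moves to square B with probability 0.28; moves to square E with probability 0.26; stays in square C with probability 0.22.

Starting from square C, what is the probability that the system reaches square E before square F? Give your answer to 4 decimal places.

Let h(s) be the probability of absorption at square E starting from transient state s. Then h(square E) = 1 and h(square F) = 0. By first-step analysis:
h(square B) = 0.27·1 + 0.31·0 + 0.21·h(square B) + 0.21·h(square C)
h(square C) = 0.26·1 + 0.24·0 + 0.28·h(square B) + 0.22·h(square C)
Solving: h(square B) = 0.4758, h(square C) = 0.5041.
Starting from square C, the probability is 0.5041.

0.5041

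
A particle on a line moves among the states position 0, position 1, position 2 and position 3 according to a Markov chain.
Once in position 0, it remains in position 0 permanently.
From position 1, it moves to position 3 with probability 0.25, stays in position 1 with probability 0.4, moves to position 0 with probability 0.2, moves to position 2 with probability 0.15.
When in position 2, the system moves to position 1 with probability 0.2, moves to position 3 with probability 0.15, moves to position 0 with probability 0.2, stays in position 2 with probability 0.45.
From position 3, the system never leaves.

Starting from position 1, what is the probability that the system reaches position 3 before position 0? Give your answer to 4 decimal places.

Let h(s) be the probability of absorption at position 3 starting from transient state s. Then h(position 3) = 1 and h(position 0) = 0. By first-step analysis:
h(position 1) = 0.2·0 + 0.4·h(position 1) + 0.15·h(position 2) + 0.25·1
h(position 2) = 0.2·0 + 0.2·h(position 1) + 0.45·h(position 2) + 0.15·1
Solving: h(position 1) = 0.5333, h(position 2) = 0.4667.
Starting from position 1, the probability is 0.5333.

0.5333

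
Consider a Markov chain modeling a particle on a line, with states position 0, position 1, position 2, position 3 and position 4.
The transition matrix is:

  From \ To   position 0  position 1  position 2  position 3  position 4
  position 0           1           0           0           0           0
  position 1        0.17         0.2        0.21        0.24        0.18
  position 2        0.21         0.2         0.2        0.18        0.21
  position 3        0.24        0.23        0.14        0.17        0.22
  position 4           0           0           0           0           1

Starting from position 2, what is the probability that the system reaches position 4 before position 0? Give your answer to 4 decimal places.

0.4979

Let h(s) be the probability of absorption at position 4 starting from transient state s. Then h(position 4) = 1 and h(position 0) = 0. By first-step analysis:
h(position 1) = 0.17·0 + 0.2·h(position 1) + 0.21·h(position 2) + 0.24·h(position 3) + 0.18·1
h(position 2) = 0.21·0 + 0.2·h(position 1) + 0.2·h(position 2) + 0.18·h(position 3) + 0.21·1
h(position 3) = 0.24·0 + 0.23·h(position 1) + 0.14·h(position 2) + 0.17·h(position 3) + 0.22·1
Solving: h(position 1) = 0.5022, h(position 2) = 0.4979, h(position 3) = 0.4882.
Starting from position 2, the probability is 0.4979.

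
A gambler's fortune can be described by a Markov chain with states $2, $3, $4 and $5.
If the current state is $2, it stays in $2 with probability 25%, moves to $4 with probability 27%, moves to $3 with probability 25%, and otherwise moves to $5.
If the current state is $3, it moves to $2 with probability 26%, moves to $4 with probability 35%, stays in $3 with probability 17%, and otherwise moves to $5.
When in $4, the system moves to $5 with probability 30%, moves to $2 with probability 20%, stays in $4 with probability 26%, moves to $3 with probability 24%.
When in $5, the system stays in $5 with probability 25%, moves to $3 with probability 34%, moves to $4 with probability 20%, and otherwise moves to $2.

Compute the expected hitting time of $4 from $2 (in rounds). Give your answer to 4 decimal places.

Let t(s) be the expected number of rounds to first reach $4 from state s, with t($4) = 0. Conditioning on the first round:
t($2) = 1 + 0.25·t($2) + 0.25·t($3) + 0.23·t($5)
t($3) = 1 + 0.26·t($2) + 0.17·t($3) + 0.22·t($5)
t($5) = 1 + 0.21·t($2) + 0.34·t($3) + 0.25·t($5)
Solving: t($2) = 3.6521, t($3) = 3.3794, t($5) = 3.8879.
Expected rounds from $2 to $4: 3.6521.

3.6521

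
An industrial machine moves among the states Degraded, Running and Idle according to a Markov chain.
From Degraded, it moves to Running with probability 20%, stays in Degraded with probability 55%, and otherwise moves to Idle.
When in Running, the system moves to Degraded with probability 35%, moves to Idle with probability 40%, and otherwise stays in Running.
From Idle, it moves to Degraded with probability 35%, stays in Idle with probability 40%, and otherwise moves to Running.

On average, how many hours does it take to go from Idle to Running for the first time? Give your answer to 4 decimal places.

Let t(s) be the expected number of hours to first reach Running from state s, with t(Running) = 0. Conditioning on the first hour:
t(Degraded) = 1 + 0.55·t(Degraded) + 0.25·t(Idle)
t(Idle) = 1 + 0.35·t(Degraded) + 0.4·t(Idle)
Solving: t(Degraded) = 4.6575, t(Idle) = 4.3836.
Expected hours from Idle to Running: 4.3836.

4.3836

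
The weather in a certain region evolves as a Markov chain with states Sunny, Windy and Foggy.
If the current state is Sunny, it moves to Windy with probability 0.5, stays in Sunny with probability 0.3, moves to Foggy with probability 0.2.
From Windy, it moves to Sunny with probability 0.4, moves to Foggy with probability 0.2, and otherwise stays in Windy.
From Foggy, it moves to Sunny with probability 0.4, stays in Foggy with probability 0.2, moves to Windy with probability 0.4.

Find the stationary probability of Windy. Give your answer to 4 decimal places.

Let the stationary distribution be π with π = πP and π_1 + π_2 + π_3 = 1.
π_1 = 0.3·π_1 + 0.4·π_2 + 0.4·π_3
π_2 = 0.5·π_1 + 0.4·π_2 + 0.4·π_3
Solving with the normalization constraint gives π = (0.3636, 0.4364, 0.2000).
So the stationary probability of Windy is 0.4364.

0.4364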